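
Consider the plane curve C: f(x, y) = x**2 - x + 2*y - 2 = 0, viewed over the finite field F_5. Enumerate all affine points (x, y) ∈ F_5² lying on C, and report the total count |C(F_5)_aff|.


Affine F_5-points: {(0, 1), (1, 1), (2, 0), (3, 3), (4, 0)}; count = 5.

For each of the 25 pairs (x, y) ∈ F_5², evaluate f(x, y) mod 5. Record the zeros.
  x = 0: [0↦3, 1↦0, 2↦2, 3↦4, 4↦1]  zeros at y ∈ {1}
  x = 1: [0↦3, 1↦0, 2↦2, 3↦4, 4↦1]  zeros at y ∈ {1}
  x = 2: [0↦0, 1↦2, 2↦4, 3↦1, 4↦3]  zeros at y ∈ {0}
  x = 3: [0↦4, 1↦1, 2↦3, 3↦0, 4↦2]  zeros at y ∈ {3}
  x = 4: [0↦0, 1↦2, 2↦4, 3↦1, 4↦3]  zeros at y ∈ {0}
Collecting zeros: affine points = {(0, 1), (1, 1), (2, 0), (3, 3), (4, 0)}.
Total count |C(F_5)_aff| = 5.


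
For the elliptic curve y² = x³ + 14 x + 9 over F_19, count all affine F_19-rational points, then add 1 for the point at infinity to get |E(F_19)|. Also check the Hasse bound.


Affine points = {(0, 3), (0, 16), (1, 9), (1, 10), (2, 8), (2, 11), (6, 9), (6, 10), (8, 5), (8, 14), (9, 3), (9, 16), (10, 3), (10, 16), (12, 9), (12, 10), (14, 2), (14, 17), (16, 4), (16, 15), (17, 7), (17, 12)}; affine count = 22; |E(F_19)| = 23.

Discriminant check: Δ ∝ 4a³ + 27b² = 4·14³ + 27·9² = 4·2744 + 27·81 ≡ 15 (mod 19). Nonzero ⇒ E is nonsingular.
For each x ∈ F_19, compute rhs = x³ + 14·x + 9 mod 19, then count y ∈ F_19 with y² ≡ rhs.
  x = 0: rhs = 9, matching y values: 3, 16 (2 points).
  x = 1: rhs = 5, matching y values: 9, 10 (2 points).
  x = 2: rhs = 7, matching y values: 8, 11 (2 points).
  x = 3: rhs = 2, matching y values: none (0 points).
  x = 4: rhs = 15, matching y values: none (0 points).
  x = 5: rhs = 14, matching y values: none (0 points).
  x = 6: rhs = 5, matching y values: 9, 10 (2 points).
  x = 7: rhs = 13, matching y values: none (0 points).
  x = 8: rhs = 6, matching y values: 5, 14 (2 points).
  x = 9: rhs = 9, matching y values: 3, 16 (2 points).
  x = 10: rhs = 9, matching y values: 3, 16 (2 points).
  x = 11: rhs = 12, matching y values: none (0 points).
  x = 12: rhs = 5, matching y values: 9, 10 (2 points).
  x = 13: rhs = 13, matching y values: none (0 points).
  x = 14: rhs = 4, matching y values: 2, 17 (2 points).
  x = 15: rhs = 3, matching y values: none (0 points).
  x = 16: rhs = 16, matching y values: 4, 15 (2 points).
  x = 17: rhs = 11, matching y values: 7, 12 (2 points).
  x = 18: rhs = 13, matching y values: none (0 points).
Total affine count: 22.
Full point count |E(F_19)| = 22 + 1 = 23.
Hasse bound: |23 − (19+1)| = |3| = 3 ≤ 2√19 ≈ 8.7178 ✓.


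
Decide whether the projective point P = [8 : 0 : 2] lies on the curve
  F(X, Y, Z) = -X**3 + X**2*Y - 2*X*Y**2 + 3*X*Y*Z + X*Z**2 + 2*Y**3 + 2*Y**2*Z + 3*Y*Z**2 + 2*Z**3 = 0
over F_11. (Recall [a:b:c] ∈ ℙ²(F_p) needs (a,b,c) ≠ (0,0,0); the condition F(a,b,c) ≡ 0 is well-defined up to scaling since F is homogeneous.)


F(8,0,2) ≡ 9 (mod 11); P is NOT on the curve.

Evaluate F(8, 0, 2) term-by-term (mod 11).
  -X**3 ↦ -1·512·1·1 = -512
  X**2*Y ↦ 1·64·0·1 = 0
  -2*X*Y**2 ↦ -2·8·0·1 = 0
  3*X*Y*Z ↦ 3·8·0·2 = 0
  X*Z**2 ↦ 1·8·1·4 = 32
  2*Y**3 ↦ 2·1·0·1 = 0
  2*Y**2*Z ↦ 2·1·0·2 = 0
  3*Y*Z**2 ↦ 3·1·0·4 = 0
  2*Z**3 ↦ 2·1·1·8 = 16
Sum: F(8, 0, 2) = (-512) + (0) + (0) + (0) + (32) + (0) + (0) + (0) + (16) = -464.
Reducing mod 11: -464 ≡ 9 (mod 11).
Since F(a, b, c) ≡ 9 ≠ 0 (mod 11), P does NOT lie on the curve.


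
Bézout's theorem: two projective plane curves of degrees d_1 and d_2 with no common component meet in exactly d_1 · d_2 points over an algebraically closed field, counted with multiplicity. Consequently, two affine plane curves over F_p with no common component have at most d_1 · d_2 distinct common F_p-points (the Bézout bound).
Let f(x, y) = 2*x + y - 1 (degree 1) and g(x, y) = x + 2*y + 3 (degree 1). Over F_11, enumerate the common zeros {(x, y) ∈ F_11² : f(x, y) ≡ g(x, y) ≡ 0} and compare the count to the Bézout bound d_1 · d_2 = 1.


Common zeros: {(9, 5)}; count = 1; Bézout bound = 1.

deg(f) = 1, deg(g) = 1, so Bézout bound = 1.
Scan x ∈ F_11. For each x, list the y ∈ F_11 with f(x, y) ≡ 0 and those with g(x, y) ≡ 0 (mod 11); the common zeros in that column are the intersection.
  x = 0: f ≡ 0 at y ∈ {1}; g ≡ 0 at y ∈ {4}; common: ∅.
  x = 1: f ≡ 0 at y ∈ {10}; g ≡ 0 at y ∈ {9}; common: ∅.
  x = 2: f ≡ 0 at y ∈ {8}; g ≡ 0 at y ∈ {3}; common: ∅.
  x = 3: f ≡ 0 at y ∈ {6}; g ≡ 0 at y ∈ {8}; common: ∅.
  x = 4: f ≡ 0 at y ∈ {4}; g ≡ 0 at y ∈ {2}; common: ∅.
  x = 5: f ≡ 0 at y ∈ {2}; g ≡ 0 at y ∈ {7}; common: ∅.
  x = 6: f ≡ 0 at y ∈ {0}; g ≡ 0 at y ∈ {1}; common: ∅.
  x = 7: f ≡ 0 at y ∈ {9}; g ≡ 0 at y ∈ {6}; common: ∅.
  x = 8: f ≡ 0 at y ∈ {7}; g ≡ 0 at y ∈ {0}; common: ∅.
  x = 9: f ≡ 0 at y ∈ {5}; g ≡ 0 at y ∈ {5}; common: {5}.
  x = 10: f ≡ 0 at y ∈ {3}; g ≡ 0 at y ∈ {10}; common: ∅.
Collecting: common zeros = {(9, 5)}, so the count is 1.
Comparison with the Bézout bound: 1 ≤ 1 = deg(f)·deg(g), as expected for curves with no common component (the bound is attained).


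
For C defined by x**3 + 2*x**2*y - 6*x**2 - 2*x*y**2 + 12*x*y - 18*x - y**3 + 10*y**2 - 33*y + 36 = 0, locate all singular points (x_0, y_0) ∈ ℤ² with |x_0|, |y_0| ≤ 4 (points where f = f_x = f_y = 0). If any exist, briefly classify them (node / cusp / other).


Singular points: {(0, 3)}; classification: cusp.

Compute partial derivatives:
  f_x = 3*x**2 + 4*x*y - 12*x - 2*y**2 + 12*y - 18.
  f_y = 2*x**2 - 4*x*y + 12*x - 3*y**2 + 20*y - 33.
Scan x_0 ∈ {−4, ..., 4}. For each x_0, f_y(x_0, y) is a polynomial in y; find its integer roots y ∈ {−4, ..., 4}, then test f_x and f at those candidates.
  x = -4: f_y(-4, y) = -3*y**2 + 36*y - 49; no integer root y with |y| ≤ 4.
  x = -3: f_y(-3, y) = -3*y**2 + 32*y - 51; no integer root y with |y| ≤ 4.
  x = -2: f_y(-2, y) = -3*y**2 + 28*y - 49; no integer root y with |y| ≤ 4.
  x = -1: f_y(-1, y) = -3*y**2 + 24*y - 43; no integer root y with |y| ≤ 4.
  x = 0: f_y(0, y) = -3*y**2 + 20*y - 33; vanishes at y ∈ {3}. (0, 3): f_x = 0, f = 0 — SINGULAR.
  x = 1: f_y(1, y) = -3*y**2 + 16*y - 19; no integer root y with |y| ≤ 4.
  x = 2: f_y(2, y) = -3*y**2 + 12*y - 1; no integer root y with |y| ≤ 4.
  x = 3: f_y(3, y) = -3*y**2 + 8*y + 21; no integer root y with |y| ≤ 4.
  x = 4: f_y(4, y) = -3*y**2 + 4*y + 47; no integer root y with |y| ≤ 4.
Only singular point on the grid: (0, 3).
Classify: substitute x = 0 + u, y = 3 + v and expand: f = u**3 + 2*u**2*v - 2*u*v**2 - v**3 + v**2.
No constant or linear terms (consistent with a singular point). Quadratic part: v**2. Cubic part: u**3 + 2*u**2*v - 2*u*v**2 - v**3.
The quadratic part v**2 is a perfect square, so there is a single (double) tangent line v = 0, i.e. y = 3. Restricting the cubic part to that line (v = 0) leaves u**3 ≠ 0, so f is not divisible by v and the branch is v² ≈ -u**3 to lowest order — this is a cusp.
Classification: cusp.


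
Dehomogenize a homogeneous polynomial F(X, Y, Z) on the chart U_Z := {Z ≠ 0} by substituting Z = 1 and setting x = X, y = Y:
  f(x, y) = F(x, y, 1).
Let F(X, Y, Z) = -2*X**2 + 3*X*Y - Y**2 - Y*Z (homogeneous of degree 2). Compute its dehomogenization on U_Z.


f(x, y) = -2*x**2 + 3*x*y - y**2 - y

On U_Z we set Z = 1. Each monomial c·X^i·Y^j·Z^k in F becomes c·x^i·y^j·1^k = c·x^i·y^j.
Substituting Z = 1: F(X, Y, 1) = -2*x**2 + 3*x*y - y**2 - y.
Note: deg(f) ≤ deg(F) = 2; strict inequality happens when F is divisible by Z (lost terms).


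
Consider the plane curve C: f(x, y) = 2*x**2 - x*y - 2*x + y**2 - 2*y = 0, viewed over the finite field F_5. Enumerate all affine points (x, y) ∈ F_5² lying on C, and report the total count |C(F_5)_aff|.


Affine F_5-points: {(0, 0), (0, 2), (1, 0), (1, 3), (2, 2), (4, 3)}; count = 6.

For each of the 25 pairs (x, y) ∈ F_5², evaluate f(x, y) mod 5. Record the zeros.
  x = 0: [0↦0, 1↦4, 2↦0, 3↦3, 4↦3]  zeros at y ∈ {0, 2}
  x = 1: [0↦0, 1↦3, 2↦3, 3↦0, 4↦4]  zeros at y ∈ {0, 3}
  x = 2: [0↦4, 1↦1, 2↦0, 3↦1, 4↦4]  zeros at y ∈ {2}
  x = 3: [0↦2, 1↦3, 2↦1, 3↦1, 4↦3]  zeros at y ∈ ∅
  x = 4: [0↦4, 1↦4, 2↦1, 3↦0, 4↦1]  zeros at y ∈ {3}
Collecting zeros: affine points = {(0, 0), (0, 2), (1, 0), (1, 3), (2, 2), (4, 3)}.
Total count |C(F_5)_aff| = 6.


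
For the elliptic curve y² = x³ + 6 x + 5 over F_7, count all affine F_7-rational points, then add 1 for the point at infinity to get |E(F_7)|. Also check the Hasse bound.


Affine points = {(2, 2), (2, 5), (3, 1), (3, 6), (4, 3), (4, 4)}; affine count = 6; |E(F_7)| = 7.

Discriminant check: Δ ∝ 4a³ + 27b² = 4·6³ + 27·5² = 4·216 + 27·25 ≡ 6 (mod 7). Nonzero ⇒ E is nonsingular.
For each x ∈ F_7, compute rhs = x³ + 6·x + 5 mod 7, then count y ∈ F_7 with y² ≡ rhs.
  x = 0: rhs = 5, matching y values: none (0 points).
  x = 1: rhs = 5, matching y values: none (0 points).
  x = 2: rhs = 4, matching y values: 2, 5 (2 points).
  x = 3: rhs = 1, matching y values: 1, 6 (2 points).
  x = 4: rhs = 2, matching y values: 3, 4 (2 points).
  x = 5: rhs = 6, matching y values: none (0 points).
  x = 6: rhs = 5, matching y values: none (0 points).
Total affine count: 6.
Full point count |E(F_7)| = 6 + 1 = 7.
Hasse bound: |7 − (7+1)| = |-1| = 1 ≤ 2√7 ≈ 5.2915 ✓.


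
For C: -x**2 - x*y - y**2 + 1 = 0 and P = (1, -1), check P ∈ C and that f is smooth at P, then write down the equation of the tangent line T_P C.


Tangent line at P: -x + y + 2 = 0.

Step 1: f(1, -1) = 0, so P lies on C.
Step 2: partial derivatives
  f_x(x, y) = -2*x - y, f_y(x, y) = -x - 2*y.
  f_x(P) = -1, f_y(P) = 1 (gradient nonzero, so P is smooth).
Step 3: tangent line at P: -1·(x − 1) + 1·(y − -1) = 0.
Expanding: -x + y + 2 = 0.


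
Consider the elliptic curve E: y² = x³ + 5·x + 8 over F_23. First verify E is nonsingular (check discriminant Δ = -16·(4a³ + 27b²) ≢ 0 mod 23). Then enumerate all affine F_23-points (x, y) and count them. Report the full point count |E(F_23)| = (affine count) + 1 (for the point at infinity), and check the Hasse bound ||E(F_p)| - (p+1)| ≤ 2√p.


Affine points = {(0, 10), (0, 13), (2, 7), (2, 16), (3, 2), (3, 21), (4, 0), (6, 1), (6, 22), (7, 8), (7, 15), (8, 10), (8, 13), (9, 0), (10, 0), (12, 5), (12, 18), (13, 4), (13, 19), (14, 4), (14, 19), (15, 10), (15, 13), (19, 4), (19, 19), (20, 9), (20, 14), (21, 6), (21, 17), (22, 5), (22, 18)}; affine count = 31; |E(F_23)| = 32.

Discriminant check: Δ ∝ 4a³ + 27b² = 4·5³ + 27·8² = 4·125 + 27·64 ≡ 20 (mod 23). Nonzero ⇒ E is nonsingular.
For each x ∈ F_23, compute rhs = x³ + 5·x + 8 mod 23, then count y ∈ F_23 with y² ≡ rhs.
  x = 0: rhs = 8, matching y values: 10, 13 (2 points).
  x = 1: rhs = 14, matching y values: none (0 points).
  x = 2: rhs = 3, matching y values: 7, 16 (2 points).
  x = 3: rhs = 4, matching y values: 2, 21 (2 points).
  x = 4: rhs = 0, matching y values: 0 (1 points).
  x = 5: rhs = 20, matching y values: none (0 points).
  x = 6: rhs = 1, matching y values: 1, 22 (2 points).
  x = 7: rhs = 18, matching y values: 8, 15 (2 points).
  x = 8: rhs = 8, matching y values: 10, 13 (2 points).
  x = 9: rhs = 0, matching y values: 0 (1 points).
  x = 10: rhs = 0, matching y values: 0 (1 points).
  x = 11: rhs = 14, matching y values: none (0 points).
  x = 12: rhs = 2, matching y values: 5, 18 (2 points).
  x = 13: rhs = 16, matching y values: 4, 19 (2 points).
  x = 14: rhs = 16, matching y values: 4, 19 (2 points).
  x = 15: rhs = 8, matching y values: 10, 13 (2 points).
  x = 16: rhs = 21, matching y values: none (0 points).
  x = 17: rhs = 15, matching y values: none (0 points).
  x = 18: rhs = 19, matching y values: none (0 points).
  x = 19: rhs = 16, matching y values: 4, 19 (2 points).
  x = 20: rhs = 12, matching y values: 9, 14 (2 points).
  x = 21: rhs = 13, matching y values: 6, 17 (2 points).
  x = 22: rhs = 2, matching y values: 5, 18 (2 points).
Total affine count: 31.
Full point count |E(F_23)| = 31 + 1 = 32.
Hasse bound: |32 − (23+1)| = |8| = 8 ≤ 2√23 ≈ 9.5917 ✓.


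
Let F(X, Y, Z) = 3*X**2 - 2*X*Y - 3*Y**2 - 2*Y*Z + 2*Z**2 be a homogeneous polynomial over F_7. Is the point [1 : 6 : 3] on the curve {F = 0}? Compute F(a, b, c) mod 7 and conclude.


F(1,6,3) ≡ 5 (mod 7); P is NOT on the curve.

Evaluate F(1, 6, 3) term-by-term (mod 7).
  3*X**2 ↦ 3·1·1·1 = 3
  -2*X*Y ↦ -2·1·6·1 = -12
  -3*Y**2 ↦ -3·1·36·1 = -108
  -2*Y*Z ↦ -2·1·6·3 = -36
  2*Z**2 ↦ 2·1·1·9 = 18
Sum: F(1, 6, 3) = (3) + (-12) + (-108) + (-36) + (18) = -135.
Reducing mod 7: -135 ≡ 5 (mod 7).
Since F(a, b, c) ≡ 5 ≠ 0 (mod 7), P does NOT lie on the curve.


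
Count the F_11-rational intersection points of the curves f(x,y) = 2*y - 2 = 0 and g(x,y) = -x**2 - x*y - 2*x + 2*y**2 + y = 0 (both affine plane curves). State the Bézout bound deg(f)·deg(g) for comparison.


Common zeros: ∅; count = 0; Bézout bound = 2.

deg(f) = 1, deg(g) = 2, so Bézout bound = 2.
Scan x ∈ F_11. For each x, list the y ∈ F_11 with f(x, y) ≡ 0 and those with g(x, y) ≡ 0 (mod 11); the common zeros in that column are the intersection.
  x = 0: f ≡ 0 at y ∈ {1}; g ≡ 0 at y ∈ {0, 5}; common: ∅.
  x = 1: f ≡ 0 at y ∈ {1}; g ≡ 0 at y ∈ ∅; common: ∅.
  x = 2: f ≡ 0 at y ∈ {1}; g ≡ 0 at y ∈ ∅; common: ∅.
  x = 3: f ≡ 0 at y ∈ {1}; g ≡ 0 at y ∈ {2, 10}; common: ∅.
  x = 4: f ≡ 0 at y ∈ {1}; g ≡ 0 at y ∈ {2, 5}; common: ∅.
  x = 5: f ≡ 0 at y ∈ {1}; g ≡ 0 at y ∈ ∅; common: ∅.
  x = 6: f ≡ 0 at y ∈ {1}; g ≡ 0 at y ∈ ∅; common: ∅.
  x = 7: f ≡ 0 at y ∈ {1}; g ≡ 0 at y ∈ {4, 10}; common: ∅.
  x = 8: f ≡ 0 at y ∈ {1}; g ≡ 0 at y ∈ ∅; common: ∅.
  x = 9: f ≡ 0 at y ∈ {1}; g ≡ 0 at y ∈ {0, 4}; common: ∅.
  x = 10: f ≡ 0 at y ∈ {1}; g ≡ 0 at y ∈ ∅; common: ∅.
Collecting: common zeros = ∅, so the count is 0.
Comparison with the Bézout bound: 0 ≤ 2 = deg(f)·deg(g), as expected for curves with no common component (the affine F_11-count falls short of the bound because intersections may lie at infinity, over extension fields, or carry multiplicity).


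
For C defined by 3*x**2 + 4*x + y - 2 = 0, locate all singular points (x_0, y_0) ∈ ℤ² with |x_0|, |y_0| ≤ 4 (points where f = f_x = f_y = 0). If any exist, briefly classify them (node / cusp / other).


No singular points in the scanned grid; C is smooth there.

Compute partial derivatives:
  f_x = 6*x + 4.
  f_y = 1.
f_y = 1 is a nonzero constant, so f_y never vanishes: no point (x, y) can satisfy f = f_x = f_y = 0. In particular no (x, y) ∈ {−4, ..., 4}² is singular; the curve is smooth.


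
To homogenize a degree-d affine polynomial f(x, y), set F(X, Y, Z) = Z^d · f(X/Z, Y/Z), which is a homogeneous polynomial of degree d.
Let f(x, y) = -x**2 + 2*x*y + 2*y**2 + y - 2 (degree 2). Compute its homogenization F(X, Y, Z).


F(X, Y, Z) = -X**2 + 2*X*Y + 2*Y**2 + Y*Z - 2*Z**2

deg(f) = 2.
Substitute x = X/Z, y = Y/Z into f, then multiply by Z^2.
  monomial -1·x^2·y^0 ↦ -1·X^2·Y^0·Z^0.
  monomial 2·x^1·y^1 ↦ 2·X^1·Y^1·Z^0.
  monomial 2·x^0·y^2 ↦ 2·X^0·Y^2·Z^0.
  monomial 1·x^0·y^1 ↦ 1·X^0·Y^1·Z^1.
  monomial -2·x^0·y^0 ↦ -2·X^0·Y^0·Z^2.
Collecting: F(X, Y, Z) = -X**2 + 2*X*Y + 2*Y**2 + Y*Z - 2*Z**2.


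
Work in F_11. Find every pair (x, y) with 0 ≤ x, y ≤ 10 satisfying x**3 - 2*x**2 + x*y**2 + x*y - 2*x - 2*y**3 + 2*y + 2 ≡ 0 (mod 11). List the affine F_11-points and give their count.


Affine F_11-points: {(0, 6), (3, 1), (3, 2), (3, 4), (5, 1), (5, 6), (7, 4), (8, 3), (8, 6), (10, 9)}; count = 10.

For each of the 121 pairs (x, y) ∈ F_11², evaluate f(x, y) mod 11. Record the zeros.
  x = 0: [0↦2, 1↦2, 2↦1, 3↦9, 4↦3, 5↦4, 6↦0, 7↦1, 8↦6, 9↦3, 10↦2]  zeros at y ∈ {6}
  x = 1: [0↦10, 1↦1, 2↦4, 3↦7, 4↦9, 5↦9, 6↦6, 7↦10, 8↦9, 9↦2, 10↦10]  zeros at y ∈ ∅
  x = 2: [0↦9, 1↦2, 2↦9, 3↦7, 4↦6, 5↦5, 6↦3, 7↦10, 8↦3, 9↦3, 10↦9]  zeros at y ∈ ∅
  x = 3: [0↦5, 1↦0, 2↦0, 3↦4, 4↦0, 5↦9, 6↦8, 7↦7, 8↦5, 9↦1, 10↦5]  zeros at y ∈ {1, 2, 4}
  x = 4: [0↦4, 1↦1, 2↦5, 3↦4, 4↦8, 5↦5, 6↦5, 7↦7, 8↦10, 9↦2, 10↦4]  zeros at y ∈ ∅
  x = 5: [0↦1, 1↦0, 2↦8, 3↦2, 4↦3, 5↦10, 6↦0, 7↦5, 8↦2, 9↦1, 10↦1]  zeros at y ∈ {1, 6}
  x = 6: [0↦2, 1↦3, 2↦4, 3↦4, 4↦2, 5↦8, 6↦10, 7↦7, 8↦9, 9↦4, 10↦2]  zeros at y ∈ ∅
  x = 7: [0↦2, 1↦5, 2↦10, 3↦5, 4↦0, 5↦5, 6↦8, 7↦8, 8↦4, 9↦6, 10↦2]  zeros at y ∈ {4}
  x = 8: [0↦7, 1↦1, 2↦10, 3↦0, 4↦3, 5↦7, 6↦0, 7↦3, 8↦4, 9↦2, 10↦7]  zeros at y ∈ {3, 6}
  x = 9: [0↦1, 1↦8, 2↦10, 3↦6, 4↦6, 5↦9, 6↦3, 7↦9, 8↦4, 9↦9, 10↦1]  zeros at y ∈ ∅
  x = 10: [0↦1, 1↦10, 2↦5, 3↦7, 4↦4, 5↦6, 6↦1, 7↦10, 8↦10, 9↦0, 10↦1]  zeros at y ∈ {9}
Collecting zeros: affine points = {(0, 6), (3, 1), (3, 2), (3, 4), (5, 1), (5, 6), (7, 4), (8, 3), (8, 6), (10, 9)}.
Total count |C(F_11)_aff| = 10.


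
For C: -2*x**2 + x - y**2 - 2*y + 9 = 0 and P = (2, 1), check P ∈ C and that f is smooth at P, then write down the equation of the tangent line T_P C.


Tangent line at P: -7*x - 4*y + 18 = 0.

Step 1: f(2, 1) = 0, so P lies on C.
Step 2: partial derivatives
  f_x(x, y) = 1 - 4*x, f_y(x, y) = -2*y - 2.
  f_x(P) = -7, f_y(P) = -4 (gradient nonzero, so P is smooth).
Step 3: tangent line at P: -7·(x − 2) + -4·(y − 1) = 0.
Expanding: -7*x - 4*y + 18 = 0.


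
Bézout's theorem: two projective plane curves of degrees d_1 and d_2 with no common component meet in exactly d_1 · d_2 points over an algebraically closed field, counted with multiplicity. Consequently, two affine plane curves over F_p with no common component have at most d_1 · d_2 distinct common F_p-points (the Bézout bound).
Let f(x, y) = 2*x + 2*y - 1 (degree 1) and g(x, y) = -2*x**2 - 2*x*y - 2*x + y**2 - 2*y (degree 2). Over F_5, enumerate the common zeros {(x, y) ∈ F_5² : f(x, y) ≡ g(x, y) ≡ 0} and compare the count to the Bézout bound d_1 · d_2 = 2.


Common zeros: ∅; count = 0; Bézout bound = 2.

deg(f) = 1, deg(g) = 2, so Bézout bound = 2.
Scan x ∈ F_5. For each x, list the y ∈ F_5 with f(x, y) ≡ 0 and those with g(x, y) ≡ 0 (mod 5); the common zeros in that column are the intersection.
  x = 0: f ≡ 0 at y ∈ {3}; g ≡ 0 at y ∈ {0, 2}; common: ∅.
  x = 1: f ≡ 0 at y ∈ {2}; g ≡ 0 at y ∈ ∅; common: ∅.
  x = 2: f ≡ 0 at y ∈ {1}; g ≡ 0 at y ∈ {2, 4}; common: ∅.
  x = 3: f ≡ 0 at y ∈ {0}; g ≡ 0 at y ∈ {4}; common: ∅.
  x = 4: f ≡ 0 at y ∈ {4}; g ≡ 0 at y ∈ {0}; common: ∅.
Collecting: common zeros = ∅, so the count is 0.
Comparison with the Bézout bound: 0 ≤ 2 = deg(f)·deg(g), as expected for curves with no common component (the affine F_5-count falls short of the bound because intersections may lie at infinity, over extension fields, or carry multiplicity).


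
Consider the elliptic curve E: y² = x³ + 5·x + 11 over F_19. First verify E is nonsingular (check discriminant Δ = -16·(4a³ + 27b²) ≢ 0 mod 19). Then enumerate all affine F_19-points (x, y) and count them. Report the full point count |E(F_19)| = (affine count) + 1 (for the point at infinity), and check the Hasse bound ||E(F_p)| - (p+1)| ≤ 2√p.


Affine points = {(0, 7), (0, 12), (1, 6), (1, 13), (4, 0), (5, 3), (5, 16), (7, 3), (7, 16), (9, 5), (9, 14), (10, 4), (10, 15), (16, 8), (16, 11), (18, 9), (18, 10)}; affine count = 17; |E(F_19)| = 18.

Discriminant check: Δ ∝ 4a³ + 27b² = 4·5³ + 27·11² = 4·125 + 27·121 ≡ 5 (mod 19). Nonzero ⇒ E is nonsingular.
For each x ∈ F_19, compute rhs = x³ + 5·x + 11 mod 19, then count y ∈ F_19 with y² ≡ rhs.
  x = 0: rhs = 11, matching y values: 7, 12 (2 points).
  x = 1: rhs = 17, matching y values: 6, 13 (2 points).
  x = 2: rhs = 10, matching y values: none (0 points).
  x = 3: rhs = 15, matching y values: none (0 points).
  x = 4: rhs = 0, matching y values: 0 (1 points).
  x = 5: rhs = 9, matching y values: 3, 16 (2 points).
  x = 6: rhs = 10, matching y values: none (0 points).
  x = 7: rhs = 9, matching y values: 3, 16 (2 points).
  x = 8: rhs = 12, matching y values: none (0 points).
  x = 9: rhs = 6, matching y values: 5, 14 (2 points).
  x = 10: rhs = 16, matching y values: 4, 15 (2 points).
  x = 11: rhs = 10, matching y values: none (0 points).
  x = 12: rhs = 13, matching y values: none (0 points).
  x = 13: rhs = 12, matching y values: none (0 points).
  x = 14: rhs = 13, matching y values: none (0 points).
  x = 15: rhs = 3, matching y values: none (0 points).
  x = 16: rhs = 7, matching y values: 8, 11 (2 points).
  x = 17: rhs = 12, matching y values: none (0 points).
  x = 18: rhs = 5, matching y values: 9, 10 (2 points).
Total affine count: 17.
Full point count |E(F_19)| = 17 + 1 = 18.
Hasse bound: |18 − (19+1)| = |-2| = 2 ≤ 2√19 ≈ 8.7178 ✓.


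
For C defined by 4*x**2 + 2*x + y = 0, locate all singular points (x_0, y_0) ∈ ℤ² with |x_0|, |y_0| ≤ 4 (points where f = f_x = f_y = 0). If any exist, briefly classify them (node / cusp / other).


No singular points in the scanned grid; C is smooth there.

Compute partial derivatives:
  f_x = 8*x + 2.
  f_y = 1.
f_y = 1 is a nonzero constant, so f_y never vanishes: no point (x, y) can satisfy f = f_x = f_y = 0. In particular no (x, y) ∈ {−4, ..., 4}² is singular; the curve is smooth.


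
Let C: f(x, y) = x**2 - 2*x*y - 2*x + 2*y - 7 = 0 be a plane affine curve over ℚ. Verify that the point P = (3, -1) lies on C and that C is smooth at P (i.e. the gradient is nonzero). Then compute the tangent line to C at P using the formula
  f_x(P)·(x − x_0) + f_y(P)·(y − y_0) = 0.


Tangent line at P: 6*x - 4*y - 22 = 0.

Step 1: f(3, -1) = 0, so P lies on C.
Step 2: partial derivatives
  f_x(x, y) = 2*x - 2*y - 2, f_y(x, y) = 2 - 2*x.
  f_x(P) = 6, f_y(P) = -4 (gradient nonzero, so P is smooth).
Step 3: tangent line at P: 6·(x − 3) + -4·(y − -1) = 0.
Expanding: 6*x - 4*y - 22 = 0.


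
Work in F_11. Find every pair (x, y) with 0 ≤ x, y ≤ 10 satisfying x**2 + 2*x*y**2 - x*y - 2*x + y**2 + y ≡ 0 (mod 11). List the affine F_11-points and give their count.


Affine F_11-points: {(0, 0), (0, 10), (1, 2), (1, 9), (2, 0), (2, 9), (5, 1), (6, 2), (6, 6), (7, 1), (7, 6), (10, 3), (10, 10)}; count = 13.

For each of the 121 pairs (x, y) ∈ F_11², evaluate f(x, y) mod 11. Record the zeros.
  x = 0: [0↦0, 1↦2, 2↦6, 3↦1, 4↦9, 5↦8, 6↦9, 7↦1, 8↦6, 9↦2, 10↦0]  zeros at y ∈ {0, 10}
  x = 1: [0↦10, 1↦2, 2↦0, 3↦4, 4↦3, 5↦8, 6↦8, 7↦3, 8↦4, 9↦0, 10↦2]  zeros at y ∈ {2, 9}
  x = 2: [0↦0, 1↦4, 2↦7, 3↦9, 4↦10, 5↦10, 6↦9, 7↦7, 8↦4, 9↦0, 10↦6]  zeros at y ∈ {0, 9}
  x = 3: [0↦3, 1↦8, 2↦5, 3↦5, 4↦8, 5↦3, 6↦1, 7↦2, 8↦6, 9↦2, 10↦1]  zeros at y ∈ ∅
  x = 4: [0↦8, 1↦3, 2↦5, 3↦3, 4↦8, 5↦9, 6↦6, 7↦10, 8↦10, 9↦6, 10↦9]  zeros at y ∈ ∅
  x = 5: [0↦4, 1↦0, 2↦7, 3↦3, 4↦10, 5↦6, 6↦2, 7↦9, 8↦5, 9↦1, 10↦8]  zeros at y ∈ {1}
  x = 6: [0↦2, 1↦10, 2↦0, 3↦5, 4↦3, 5↦5, 6↦0, 7↦10, 8↦2, 9↦9, 10↦9]  zeros at y ∈ {2, 6}
  x = 7: [0↦2, 1↦0, 2↦6, 3↦9, 4↦9, 5↦6, 6↦0, 7↦2, 8↦1, 9↦8, 10↦1]  zeros at y ∈ {1, 6}
  x = 8: [0↦4, 1↦3, 2↦3, 3↦4, 4↦6, 5↦9, 6↦2, 7↦7, 8↦2, 9↦9, 10↦6]  zeros at y ∈ ∅
  x = 9: [0↦8, 1↦8, 2↦2, 3↦1, 4↦5, 5↦3, 6↦6, 7↦3, 8↦5, 9↦1, 10↦2]  zeros at y ∈ ∅
  x = 10: [0↦3, 1↦4, 2↦3, 3↦0, 4↦6, 5↦10, 6↦1, 7↦1, 8↦10, 9↦6, 10↦0]  zeros at y ∈ {3, 10}
Collecting zeros: affine points = {(0, 0), (0, 10), (1, 2), (1, 9), (2, 0), (2, 9), (5, 1), (6, 2), (6, 6), (7, 1), (7, 6), (10, 3), (10, 10)}.
Total count |C(F_11)_aff| = 13.


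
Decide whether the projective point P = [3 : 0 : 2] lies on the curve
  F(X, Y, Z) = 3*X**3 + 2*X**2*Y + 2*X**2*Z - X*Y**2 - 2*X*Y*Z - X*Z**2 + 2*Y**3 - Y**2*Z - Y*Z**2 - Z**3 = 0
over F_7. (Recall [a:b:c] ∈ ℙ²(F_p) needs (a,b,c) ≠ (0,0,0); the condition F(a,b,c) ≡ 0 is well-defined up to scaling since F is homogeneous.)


F(3,0,2) ≡ 6 (mod 7); P is NOT on the curve.

Evaluate F(3, 0, 2) term-by-term (mod 7).
  3*X**3 ↦ 3·27·1·1 = 81
  2*X**2*Y ↦ 2·9·0·1 = 0
  2*X**2*Z ↦ 2·9·1·2 = 36
  -X*Y**2 ↦ -1·3·0·1 = 0
  -2*X*Y*Z ↦ -2·3·0·2 = 0
  -X*Z**2 ↦ -1·3·1·4 = -12
  2*Y**3 ↦ 2·1·0·1 = 0
  -Y**2*Z ↦ -1·1·0·2 = 0
  -Y*Z**2 ↦ -1·1·0·4 = 0
  -Z**3 ↦ -1·1·1·8 = -8
Sum: F(3, 0, 2) = (81) + (0) + (36) + (0) + (0) + (-12) + (0) + (0) + (0) + (-8) = 97.
Reducing mod 7: 97 ≡ 6 (mod 7).
Since F(a, b, c) ≡ 6 ≠ 0 (mod 7), P does NOT lie on the curve.


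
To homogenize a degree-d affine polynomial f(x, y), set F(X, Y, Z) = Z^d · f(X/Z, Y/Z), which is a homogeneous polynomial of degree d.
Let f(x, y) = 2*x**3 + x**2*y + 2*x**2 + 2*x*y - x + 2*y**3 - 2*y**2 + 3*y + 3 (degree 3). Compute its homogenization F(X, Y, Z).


F(X, Y, Z) = 2*X**3 + X**2*Y + 2*X**2*Z + 2*X*Y*Z - X*Z**2 + 2*Y**3 - 2*Y**2*Z + 3*Y*Z**2 + 3*Z**3

deg(f) = 3.
Substitute x = X/Z, y = Y/Z into f, then multiply by Z^3.
  monomial 2·x^3·y^0 ↦ 2·X^3·Y^0·Z^0.
  monomial 1·x^2·y^1 ↦ 1·X^2·Y^1·Z^0.
  monomial 2·x^2·y^0 ↦ 2·X^2·Y^0·Z^1.
  monomial 2·x^1·y^1 ↦ 2·X^1·Y^1·Z^1.
  monomial -1·x^1·y^0 ↦ -1·X^1·Y^0·Z^2.
  monomial 2·x^0·y^3 ↦ 2·X^0·Y^3·Z^0.
  monomial -2·x^0·y^2 ↦ -2·X^0·Y^2·Z^1.
  monomial 3·x^0·y^1 ↦ 3·X^0·Y^1·Z^2.
  monomial 3·x^0·y^0 ↦ 3·X^0·Y^0·Z^3.
Collecting: F(X, Y, Z) = 2*X**3 + X**2*Y + 2*X**2*Z + 2*X*Y*Z - X*Z**2 + 2*Y**3 - 2*Y**2*Z + 3*Y*Z**2 + 3*Z**3.


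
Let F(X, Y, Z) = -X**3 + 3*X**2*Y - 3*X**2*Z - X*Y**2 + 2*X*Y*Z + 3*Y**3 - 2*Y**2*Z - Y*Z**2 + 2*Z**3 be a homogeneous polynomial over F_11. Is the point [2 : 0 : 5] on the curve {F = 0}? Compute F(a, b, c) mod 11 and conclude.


F(2,0,5) ≡ 6 (mod 11); P is NOT on the curve.

Evaluate F(2, 0, 5) term-by-term (mod 11).
  -X**3 ↦ -1·8·1·1 = -8
  3*X**2*Y ↦ 3·4·0·1 = 0
  -3*X**2*Z ↦ -3·4·1·5 = -60
  -X*Y**2 ↦ -1·2·0·1 = 0
  2*X*Y*Z ↦ 2·2·0·5 = 0
  3*Y**3 ↦ 3·1·0·1 = 0
  -2*Y**2*Z ↦ -2·1·0·5 = 0
  -Y*Z**2 ↦ -1·1·0·25 = 0
  2*Z**3 ↦ 2·1·1·125 = 250
Sum: F(2, 0, 5) = (-8) + (0) + (-60) + (0) + (0) + (0) + (0) + (0) + (250) = 182.
Reducing mod 11: 182 ≡ 6 (mod 11).
Since F(a, b, c) ≡ 6 ≠ 0 (mod 11), P does NOT lie on the curve.


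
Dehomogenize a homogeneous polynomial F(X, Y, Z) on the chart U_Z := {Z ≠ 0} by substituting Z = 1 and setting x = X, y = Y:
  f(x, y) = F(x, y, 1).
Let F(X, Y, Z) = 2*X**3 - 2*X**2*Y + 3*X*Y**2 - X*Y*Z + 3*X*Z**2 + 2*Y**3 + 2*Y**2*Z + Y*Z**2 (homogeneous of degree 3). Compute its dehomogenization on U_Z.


f(x, y) = 2*x**3 - 2*x**2*y + 3*x*y**2 - x*y + 3*x + 2*y**3 + 2*y**2 + y

On U_Z we set Z = 1. Each monomial c·X^i·Y^j·Z^k in F becomes c·x^i·y^j·1^k = c·x^i·y^j.
Substituting Z = 1: F(X, Y, 1) = 2*x**3 - 2*x**2*y + 3*x*y**2 - x*y + 3*x + 2*y**3 + 2*y**2 + y.
Note: deg(f) ≤ deg(F) = 3; strict inequality happens when F is divisible by Z (lost terms).


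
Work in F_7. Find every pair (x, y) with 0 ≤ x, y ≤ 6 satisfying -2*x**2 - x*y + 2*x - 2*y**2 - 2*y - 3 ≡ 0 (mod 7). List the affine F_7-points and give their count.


Affine F_7-points: {(0, 1), (0, 5), (2, 0), (2, 5), (4, 1), (4, 3), (6, 0), (6, 3)}; count = 8.

For each of the 49 pairs (x, y) ∈ F_7², evaluate f(x, y) mod 7. Record the zeros.
  x = 0: [0↦4, 1↦0, 2↦6, 3↦1, 4↦6, 5↦0, 6↦4]  zeros at y ∈ {1, 5}
  x = 1: [0↦4, 1↦6, 2↦4, 3↦5, 4↦2, 5↦2, 6↦5]  zeros at y ∈ ∅
  x = 2: [0↦0, 1↦1, 2↦5, 3↦5, 4↦1, 5↦0, 6↦2]  zeros at y ∈ {0, 5}
  x = 3: [0↦6, 1↦6, 2↦2, 3↦1, 4↦3, 5↦1, 6↦2]  zeros at y ∈ ∅
  x = 4: [0↦1, 1↦0, 2↦2, 3↦0, 4↦1, 5↦5, 6↦5]  zeros at y ∈ {1, 3}
  x = 5: [0↦6, 1↦4, 2↦5, 3↦2, 4↦2, 5↦5, 6↦4]  zeros at y ∈ ∅
  x = 6: [0↦0, 1↦4, 2↦4, 3↦0, 4↦6, 5↦1, 6↦6]  zeros at y ∈ {0, 3}
Collecting zeros: affine points = {(0, 1), (0, 5), (2, 0), (2, 5), (4, 1), (4, 3), (6, 0), (6, 3)}.
Total count |C(F_7)_aff| = 8.


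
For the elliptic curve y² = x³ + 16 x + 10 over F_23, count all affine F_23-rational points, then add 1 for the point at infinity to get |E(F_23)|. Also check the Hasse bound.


Affine points = {(1, 2), (1, 21), (2, 2), (2, 21), (3, 4), (3, 19), (4, 0), (5, 10), (5, 13), (6, 0), (8, 11), (8, 12), (9, 3), (9, 20), (13, 0), (18, 9), (18, 14), (20, 2), (20, 21), (21, 4), (21, 19), (22, 4), (22, 19)}; affine count = 23; |E(F_23)| = 24.

Discriminant check: Δ ∝ 4a³ + 27b² = 4·16³ + 27·10² = 4·4096 + 27·100 ≡ 17 (mod 23). Nonzero ⇒ E is nonsingular.
For each x ∈ F_23, compute rhs = x³ + 16·x + 10 mod 23, then count y ∈ F_23 with y² ≡ rhs.
  x = 0: rhs = 10, matching y values: none (0 points).
  x = 1: rhs = 4, matching y values: 2, 21 (2 points).
  x = 2: rhs = 4, matching y values: 2, 21 (2 points).
  x = 3: rhs = 16, matching y values: 4, 19 (2 points).
  x = 4: rhs = 0, matching y values: 0 (1 points).
  x = 5: rhs = 8, matching y values: 10, 13 (2 points).
  x = 6: rhs = 0, matching y values: 0 (1 points).
  x = 7: rhs = 5, matching y values: none (0 points).
  x = 8: rhs = 6, matching y values: 11, 12 (2 points).
  x = 9: rhs = 9, matching y values: 3, 20 (2 points).
  x = 10: rhs = 20, matching y values: none (0 points).
  x = 11: rhs = 22, matching y values: none (0 points).
  x = 12: rhs = 21, matching y values: none (0 points).
  x = 13: rhs = 0, matching y values: 0 (1 points).
  x = 14: rhs = 11, matching y values: none (0 points).
  x = 15: rhs = 14, matching y values: none (0 points).
  x = 16: rhs = 15, matching y values: none (0 points).
  x = 17: rhs = 20, matching y values: none (0 points).
  x = 18: rhs = 12, matching y values: 9, 14 (2 points).
  x = 19: rhs = 20, matching y values: none (0 points).
  x = 20: rhs = 4, matching y values: 2, 21 (2 points).
  x = 21: rhs = 16, matching y values: 4, 19 (2 points).
  x = 22: rhs = 16, matching y values: 4, 19 (2 points).
Total affine count: 23.
Full point count |E(F_23)| = 23 + 1 = 24.
Hasse bound: |24 − (23+1)| = |0| = 0 ≤ 2√23 ≈ 9.5917 ✓.


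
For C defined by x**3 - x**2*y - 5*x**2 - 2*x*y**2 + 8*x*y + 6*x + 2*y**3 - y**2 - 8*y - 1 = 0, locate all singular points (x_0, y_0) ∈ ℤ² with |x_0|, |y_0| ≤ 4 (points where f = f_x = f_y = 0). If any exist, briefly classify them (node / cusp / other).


Singular points: {(2, 1)}; classification: cusp.

Compute partial derivatives:
  f_x = 3*x**2 - 2*x*y - 10*x - 2*y**2 + 8*y + 6.
  f_y = -x**2 - 4*x*y + 8*x + 6*y**2 - 2*y - 8.
Scan x_0 ∈ {−4, ..., 4}. For each x_0, f_y(x_0, y) is a polynomial in y; find its integer roots y ∈ {−4, ..., 4}, then test f_x and f at those candidates.
  x = -4: f_y(-4, y) = 6*y**2 + 14*y - 56; no integer root y with |y| ≤ 4.
  x = -3: f_y(-3, y) = 6*y**2 + 10*y - 41; no integer root y with |y| ≤ 4.
  x = -2: f_y(-2, y) = 6*y**2 + 6*y - 28; no integer root y with |y| ≤ 4.
  x = -1: f_y(-1, y) = 6*y**2 + 2*y - 17; no integer root y with |y| ≤ 4.
  x = 0: f_y(0, y) = 6*y**2 - 2*y - 8; vanishes at y ∈ {-1}. (0, -1): f_x = -4 ≠ 0.
  x = 1: f_y(1, y) = 6*y**2 - 6*y - 1; no integer root y with |y| ≤ 4.
  x = 2: f_y(2, y) = 6*y**2 - 10*y + 4; vanishes at y ∈ {1}. (2, 1): f_x = 0, f = 0 — SINGULAR.
  x = 3: f_y(3, y) = 6*y**2 - 14*y + 7; no integer root y with |y| ≤ 4.
  x = 4: f_y(4, y) = 6*y**2 - 18*y + 8; no integer root y with |y| ≤ 4.
Only singular point on the grid: (2, 1).
Classify: substitute x = 2 + u, y = 1 + v and expand: f = u**3 - u**2*v - 2*u*v**2 + 2*v**3 + v**2.
No constant or linear terms (consistent with a singular point). Quadratic part: v**2. Cubic part: u**3 - u**2*v - 2*u*v**2 + 2*v**3.
The quadratic part v**2 is a perfect square, so there is a single (double) tangent line v = 0, i.e. y = 1. Restricting the cubic part to that line (v = 0) leaves u**3 ≠ 0, so f is not divisible by v and the branch is v² ≈ -u**3 to lowest order — this is a cusp.
Classification: cusp.


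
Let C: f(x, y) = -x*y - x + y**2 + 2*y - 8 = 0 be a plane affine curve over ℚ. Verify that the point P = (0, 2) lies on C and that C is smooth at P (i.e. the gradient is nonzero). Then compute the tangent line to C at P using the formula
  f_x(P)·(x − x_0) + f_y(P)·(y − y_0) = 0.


Tangent line at P: -3*x + 6*y - 12 = 0.

Step 1: f(0, 2) = 0, so P lies on C.
Step 2: partial derivatives
  f_x(x, y) = -y - 1, f_y(x, y) = -x + 2*y + 2.
  f_x(P) = -3, f_y(P) = 6 (gradient nonzero, so P is smooth).
Step 3: tangent line at P: -3·(x − 0) + 6·(y − 2) = 0.
Expanding: -3*x + 6*y - 12 = 0.


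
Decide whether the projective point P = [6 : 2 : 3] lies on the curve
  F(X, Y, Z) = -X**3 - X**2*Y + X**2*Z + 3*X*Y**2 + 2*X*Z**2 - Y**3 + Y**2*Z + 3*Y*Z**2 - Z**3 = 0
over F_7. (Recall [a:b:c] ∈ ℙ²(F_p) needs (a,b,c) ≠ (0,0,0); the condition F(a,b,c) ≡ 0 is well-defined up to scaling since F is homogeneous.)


F(6,2,3) ≡ 3 (mod 7); P is NOT on the curve.

Evaluate F(6, 2, 3) term-by-term (mod 7).
  -X**3 ↦ -1·216·1·1 = -216
  -X**2*Y ↦ -1·36·2·1 = -72
  X**2*Z ↦ 1·36·1·3 = 108
  3*X*Y**2 ↦ 3·6·4·1 = 72
  2*X*Z**2 ↦ 2·6·1·9 = 108
  -Y**3 ↦ -1·1·8·1 = -8
  Y**2*Z ↦ 1·1·4·3 = 12
  3*Y*Z**2 ↦ 3·1·2·9 = 54
  -Z**3 ↦ -1·1·1·27 = -27
Sum: F(6, 2, 3) = (-216) + (-72) + (108) + (72) + (108) + (-8) + (12) + (54) + (-27) = 31.
Reducing mod 7: 31 ≡ 3 (mod 7).
Since F(a, b, c) ≡ 3 ≠ 0 (mod 7), P does NOT lie on the curve.


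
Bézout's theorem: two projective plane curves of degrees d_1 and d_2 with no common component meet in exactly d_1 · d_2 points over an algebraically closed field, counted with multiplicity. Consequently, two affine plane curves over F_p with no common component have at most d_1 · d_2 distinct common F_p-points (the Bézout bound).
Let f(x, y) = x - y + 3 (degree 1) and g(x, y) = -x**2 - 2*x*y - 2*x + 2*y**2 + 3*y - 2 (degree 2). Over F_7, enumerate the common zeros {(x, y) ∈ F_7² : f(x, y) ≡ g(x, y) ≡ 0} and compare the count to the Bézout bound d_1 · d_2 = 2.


Common zeros: {(2, 5), (5, 1)}; count = 2; Bézout bound = 2.

deg(f) = 1, deg(g) = 2, so Bézout bound = 2.
Scan x ∈ F_7. For each x, list the y ∈ F_7 with f(x, y) ≡ 0 and those with g(x, y) ≡ 0 (mod 7); the common zeros in that column are the intersection.
  x = 0: f ≡ 0 at y ∈ {3}; g ≡ 0 at y ∈ {4, 5}; common: ∅.
  x = 1: f ≡ 0 at y ∈ {4}; g ≡ 0 at y ∈ ∅; common: ∅.
  x = 2: f ≡ 0 at y ∈ {5}; g ≡ 0 at y ∈ {5, 6}; common: {5}.
  x = 3: f ≡ 0 at y ∈ {6}; g ≡ 0 at y ∈ ∅; common: ∅.
  x = 4: f ≡ 0 at y ∈ {0}; g ≡ 0 at y ∈ {2, 4}; common: ∅.
  x = 5: f ≡ 0 at y ∈ {1}; g ≡ 0 at y ∈ {1, 6}; common: {1}.
  x = 6: f ≡ 0 at y ∈ {2}; g ≡ 0 at y ∈ ∅; common: ∅.
Collecting: common zeros = {(2, 5), (5, 1)}, so the count is 2.
Comparison with the Bézout bound: 2 ≤ 2 = deg(f)·deg(g), as expected for curves with no common component (the bound is attained).


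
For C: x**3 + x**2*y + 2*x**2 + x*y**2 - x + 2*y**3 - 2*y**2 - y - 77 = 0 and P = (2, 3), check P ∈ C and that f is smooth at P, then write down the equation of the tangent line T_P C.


Tangent line at P: 40*x + 57*y - 251 = 0.

Step 1: f(2, 3) = 0, so P lies on C.
Step 2: partial derivatives
  f_x(x, y) = 3*x**2 + 2*x*y + 4*x + y**2 - 1, f_y(x, y) = x**2 + 2*x*y + 6*y**2 - 4*y - 1.
  f_x(P) = 40, f_y(P) = 57 (gradient nonzero, so P is smooth).
Step 3: tangent line at P: 40·(x − 2) + 57·(y − 3) = 0.
Expanding: 40*x + 57*y - 251 = 0.


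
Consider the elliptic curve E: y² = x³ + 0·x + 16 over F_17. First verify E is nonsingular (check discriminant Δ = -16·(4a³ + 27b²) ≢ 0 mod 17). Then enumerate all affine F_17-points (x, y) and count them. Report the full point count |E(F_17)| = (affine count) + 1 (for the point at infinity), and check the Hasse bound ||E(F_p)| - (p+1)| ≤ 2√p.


Affine points = {(0, 4), (0, 13), (1, 0), (3, 3), (3, 14), (7, 6), (7, 11), (8, 1), (8, 16), (10, 8), (10, 9), (11, 2), (11, 15), (15, 5), (15, 12), (16, 7), (16, 10)}; affine count = 17; |E(F_17)| = 18.

Discriminant check: Δ ∝ 4a³ + 27b² = 4·0³ + 27·16² = 4·0 + 27·256 ≡ 10 (mod 17). Nonzero ⇒ E is nonsingular.
For each x ∈ F_17, compute rhs = x³ + 0·x + 16 mod 17, then count y ∈ F_17 with y² ≡ rhs.
  x = 0: rhs = 16, matching y values: 4, 13 (2 points).
  x = 1: rhs = 0, matching y values: 0 (1 points).
  x = 2: rhs = 7, matching y values: none (0 points).
  x = 3: rhs = 9, matching y values: 3, 14 (2 points).
  x = 4: rhs = 12, matching y values: none (0 points).
  x = 5: rhs = 5, matching y values: none (0 points).
  x = 6: rhs = 11, matching y values: none (0 points).
  x = 7: rhs = 2, matching y values: 6, 11 (2 points).
  x = 8: rhs = 1, matching y values: 1, 16 (2 points).
  x = 9: rhs = 14, matching y values: none (0 points).
  x = 10: rhs = 13, matching y values: 8, 9 (2 points).
  x = 11: rhs = 4, matching y values: 2, 15 (2 points).
  x = 12: rhs = 10, matching y values: none (0 points).
  x = 13: rhs = 3, matching y values: none (0 points).
  x = 14: rhs = 6, matching y values: none (0 points).
  x = 15: rhs = 8, matching y values: 5, 12 (2 points).
  x = 16: rhs = 15, matching y values: 7, 10 (2 points).
Total affine count: 17.
Full point count |E(F_17)| = 17 + 1 = 18.
Hasse bound: |18 − (17+1)| = |0| = 0 ≤ 2√17 ≈ 8.2462 ✓.


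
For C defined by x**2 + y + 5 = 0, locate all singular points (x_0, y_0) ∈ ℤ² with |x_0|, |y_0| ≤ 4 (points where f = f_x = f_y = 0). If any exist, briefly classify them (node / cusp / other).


No singular points in the scanned grid; C is smooth there.

Compute partial derivatives:
  f_x = 2*x.
  f_y = 1.
f_y = 1 is a nonzero constant, so f_y never vanishes: no point (x, y) can satisfy f = f_x = f_y = 0. In particular no (x, y) ∈ {−4, ..., 4}² is singular; the curve is smooth.


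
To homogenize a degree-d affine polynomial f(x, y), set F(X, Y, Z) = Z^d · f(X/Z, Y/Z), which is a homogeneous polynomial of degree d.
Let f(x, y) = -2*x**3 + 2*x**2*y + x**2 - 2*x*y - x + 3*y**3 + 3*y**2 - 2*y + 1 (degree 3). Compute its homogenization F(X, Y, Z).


F(X, Y, Z) = -2*X**3 + 2*X**2*Y + X**2*Z - 2*X*Y*Z - X*Z**2 + 3*Y**3 + 3*Y**2*Z - 2*Y*Z**2 + Z**3

deg(f) = 3.
Substitute x = X/Z, y = Y/Z into f, then multiply by Z^3.
  monomial -2·x^3·y^0 ↦ -2·X^3·Y^0·Z^0.
  monomial 2·x^2·y^1 ↦ 2·X^2·Y^1·Z^0.
  monomial 1·x^2·y^0 ↦ 1·X^2·Y^0·Z^1.
  monomial -2·x^1·y^1 ↦ -2·X^1·Y^1·Z^1.
  monomial -1·x^1·y^0 ↦ -1·X^1·Y^0·Z^2.
  monomial 3·x^0·y^3 ↦ 3·X^0·Y^3·Z^0.
  monomial 3·x^0·y^2 ↦ 3·X^0·Y^2·Z^1.
  monomial -2·x^0·y^1 ↦ -2·X^0·Y^1·Z^2.
  monomial 1·x^0·y^0 ↦ 1·X^0·Y^0·Z^3.
Collecting: F(X, Y, Z) = -2*X**3 + 2*X**2*Y + X**2*Z - 2*X*Y*Z - X*Z**2 + 3*Y**3 + 3*Y**2*Z - 2*Y*Z**2 + Z**3.


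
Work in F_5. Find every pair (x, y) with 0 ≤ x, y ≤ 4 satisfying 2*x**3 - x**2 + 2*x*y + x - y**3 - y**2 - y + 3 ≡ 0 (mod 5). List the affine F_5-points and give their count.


Affine F_5-points: {(0, 1), (1, 0), (1, 2), (2, 3), (3, 3)}; count = 5.

For each of the 25 pairs (x, y) ∈ F_5², evaluate f(x, y) mod 5. Record the zeros.
  x = 0: [0↦3, 1↦0, 2↦4, 3↦4, 4↦4]  zeros at y ∈ {1}
  x = 1: [0↦0, 1↦4, 2↦0, 3↦2, 4↦4]  zeros at y ∈ {0, 2}
  x = 2: [0↦2, 1↦3, 2↦1, 3↦0, 4↦4]  zeros at y ∈ {3}
  x = 3: [0↦1, 1↦4, 2↦4, 3↦0, 4↦1]  zeros at y ∈ {3}
  x = 4: [0↦4, 1↦4, 2↦1, 3↦4, 4↦2]  zeros at y ∈ ∅
Collecting zeros: affine points = {(0, 1), (1, 0), (1, 2), (2, 3), (3, 3)}.
Total count |C(F_5)_aff| = 5.


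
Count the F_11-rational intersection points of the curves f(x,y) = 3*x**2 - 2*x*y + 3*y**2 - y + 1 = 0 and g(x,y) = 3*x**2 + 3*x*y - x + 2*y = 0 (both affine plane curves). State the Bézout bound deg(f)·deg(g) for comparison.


Common zeros: {(6, 7)}; count = 1; Bézout bound = 4.

deg(f) = 2, deg(g) = 2, so Bézout bound = 4.
Scan x ∈ F_11. For each x, list the y ∈ F_11 with f(x, y) ≡ 0 and those with g(x, y) ≡ 0 (mod 11); the common zeros in that column are the intersection.
  x = 0: f ≡ 0 at y ∈ {2}; g ≡ 0 at y ∈ {0}; common: ∅.
  x = 1: f ≡ 0 at y ∈ {3, 9}; g ≡ 0 at y ∈ {4}; common: ∅.
  x = 2: f ≡ 0 at y ∈ {1, 8}; g ≡ 0 at y ∈ {7}; common: ∅.
  x = 3: f ≡ 0 at y ∈ ∅; g ≡ 0 at y ∈ ∅; common: ∅.
  x = 4: f ≡ 0 at y ∈ ∅; g ≡ 0 at y ∈ {0}; common: ∅.
  x = 5: f ≡ 0 at y ∈ {2, 9}; g ≡ 0 at y ∈ {3}; common: ∅.
  x = 6: f ≡ 0 at y ∈ {1, 7}; g ≡ 0 at y ∈ {7}; common: {7}.
  x = 7: f ≡ 0 at y ∈ {8}; g ≡ 0 at y ∈ {3}; common: ∅.
  x = 8: f ≡ 0 at y ∈ ∅; g ≡ 0 at y ∈ {9}; common: ∅.
  x = 9: f ≡ 0 at y ∈ ∅; g ≡ 0 at y ∈ {9}; common: ∅.
  x = 10: f ≡ 0 at y ∈ ∅; g ≡ 0 at y ∈ {4}; common: ∅.
Collecting: common zeros = {(6, 7)}, so the count is 1.
Comparison with the Bézout bound: 1 ≤ 4 = deg(f)·deg(g), as expected for curves with no common component (the affine F_11-count falls short of the bound because intersections may lie at infinity, over extension fields, or carry multiplicity).
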